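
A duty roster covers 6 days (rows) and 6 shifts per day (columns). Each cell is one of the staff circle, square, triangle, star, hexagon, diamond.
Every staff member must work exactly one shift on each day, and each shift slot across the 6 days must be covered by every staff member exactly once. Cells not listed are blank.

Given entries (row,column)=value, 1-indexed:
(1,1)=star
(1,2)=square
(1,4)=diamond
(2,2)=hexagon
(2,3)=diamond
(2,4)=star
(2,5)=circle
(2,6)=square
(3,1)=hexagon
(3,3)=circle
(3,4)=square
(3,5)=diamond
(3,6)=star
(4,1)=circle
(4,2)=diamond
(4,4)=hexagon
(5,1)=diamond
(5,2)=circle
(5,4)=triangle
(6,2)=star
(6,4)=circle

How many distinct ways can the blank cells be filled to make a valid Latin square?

4

Day 1, shift 3: eliminating its day and shift leaves {triangle, hexagon}.
Day 1, shift 5: eliminating its day and shift leaves {triangle, hexagon}.
Day 1, shift 6: eliminating its day and shift leaves {circle, triangle, hexagon}.
Day 2, shift 1: eliminating its day and shift leaves {triangle}.
Day 3, shift 2: eliminating its day and shift leaves {triangle}.
Day 4, shift 3: eliminating its day and shift leaves {square, triangle, star}.
Day 4, shift 5: eliminating its day and shift leaves {square, triangle, star}.
Day 4, shift 6: eliminating its day and shift leaves {triangle}.
Day 5, shift 3: eliminating its day and shift leaves {square, star, hexagon}.
Day 5, shift 5: eliminating its day and shift leaves {square, star, hexagon}.
Day 5, shift 6: eliminating its day and shift leaves {hexagon}.
Day 6, shift 1: eliminating its day and shift leaves {square, triangle}.
Day 6, shift 3: eliminating its day and shift leaves {square, triangle, hexagon}.
Day 6, shift 5: eliminating its day and shift leaves {square, triangle, hexagon}.
Day 6, shift 6: eliminating its day and shift leaves {triangle, hexagon, diamond}.
Enumerating the assignments across these blanks that avoid any day or shift repeat gives 4 completions.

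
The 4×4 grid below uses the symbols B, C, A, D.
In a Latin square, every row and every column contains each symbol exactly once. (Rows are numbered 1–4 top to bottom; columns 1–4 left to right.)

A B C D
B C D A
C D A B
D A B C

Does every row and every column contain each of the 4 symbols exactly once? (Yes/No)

Each row is a permutation of the 4 symbols, and so is each column.

Yes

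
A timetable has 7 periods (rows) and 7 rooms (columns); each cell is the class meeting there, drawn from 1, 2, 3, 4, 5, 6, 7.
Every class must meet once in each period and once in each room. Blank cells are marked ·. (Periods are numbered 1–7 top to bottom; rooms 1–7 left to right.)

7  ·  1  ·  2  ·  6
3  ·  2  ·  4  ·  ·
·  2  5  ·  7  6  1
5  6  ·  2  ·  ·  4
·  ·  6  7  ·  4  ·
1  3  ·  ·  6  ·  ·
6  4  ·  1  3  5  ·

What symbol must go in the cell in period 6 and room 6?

Period 1, room 2: period 1 has {1, 2, 6, 7} and room 2 has {2, 3, 4, 6}, leaving only 5.
Period 1, room 6: period 1 has {1, 2, 5, 6, 7} and room 6 has {4, 5, 6}, leaving only 3.
Period 1, room 4: period 1 has {1, 2, 3, 5, 6, 7} and room 4 has {1, 2, 7}, leaving only 4.
Period 3, room 1: period 3 has {1, 2, 5, 6, 7} and room 1 has {1, 3, 5, 6, 7}, leaving only 4.
Period 3, room 4: period 3 has {1, 2, 4, 5, 6, 7} and room 4 has {1, 2, 4, 7}, leaving only 3.
Period 4, room 5: period 4 has {2, 4, 5, 6} and room 5 has {2, 3, 4, 6, 7}, leaving only 1.
Period 4, room 6: period 4 has {1, 2, 4, 5, 6} and room 6 has {3, 4, 5, 6}, leaving only 7.
Period 6 already has {1, 3, 6} and room 6 already has {3, 4, 5, 6, 7}, so period 6, room 6 must be 2.

2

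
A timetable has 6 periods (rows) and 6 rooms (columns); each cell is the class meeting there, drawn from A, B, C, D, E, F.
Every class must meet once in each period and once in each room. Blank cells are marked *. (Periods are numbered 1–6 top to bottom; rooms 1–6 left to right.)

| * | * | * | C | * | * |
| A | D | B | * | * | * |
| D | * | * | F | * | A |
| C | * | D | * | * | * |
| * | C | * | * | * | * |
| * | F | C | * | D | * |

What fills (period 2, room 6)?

Period 2, room 4: period 2 has {A, B, D} and room 4 has {C, F}, leaving only E.
Period 3, room 3: period 3 has {A, D, F} and room 3 has {B, C, D}, leaving only E.
Period 3, room 2: period 3 has {A, D, E, F} and room 2 has {C, D, F}, leaving only B.
Period 3, room 5: period 3 has {A, B, D, E, F} and room 5 has {D}, leaving only C.
Period 2, room 5: period 2 has {A, B, D, E} and room 5 has {C, D}, leaving only F.
Period 2 already has {A, B, D, E, F} and room 6 already has {A}, so period 2, room 6 must be C.

C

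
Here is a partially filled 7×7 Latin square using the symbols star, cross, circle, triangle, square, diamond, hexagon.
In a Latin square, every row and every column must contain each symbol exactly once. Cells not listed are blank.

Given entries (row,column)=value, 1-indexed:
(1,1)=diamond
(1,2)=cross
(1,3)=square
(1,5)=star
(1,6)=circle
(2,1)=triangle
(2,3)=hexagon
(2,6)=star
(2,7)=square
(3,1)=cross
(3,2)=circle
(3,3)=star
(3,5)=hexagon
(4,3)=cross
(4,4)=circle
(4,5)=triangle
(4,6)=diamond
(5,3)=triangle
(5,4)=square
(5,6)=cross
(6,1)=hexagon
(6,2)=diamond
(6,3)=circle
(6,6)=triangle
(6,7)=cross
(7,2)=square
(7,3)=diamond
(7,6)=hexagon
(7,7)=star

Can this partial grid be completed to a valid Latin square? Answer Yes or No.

No

Row 2, column 2: row 2 together with column 2 already contain {star, cross, circle, triangle, square, diamond, hexagon} — every symbol — so nothing can go there. The grid has no valid completion.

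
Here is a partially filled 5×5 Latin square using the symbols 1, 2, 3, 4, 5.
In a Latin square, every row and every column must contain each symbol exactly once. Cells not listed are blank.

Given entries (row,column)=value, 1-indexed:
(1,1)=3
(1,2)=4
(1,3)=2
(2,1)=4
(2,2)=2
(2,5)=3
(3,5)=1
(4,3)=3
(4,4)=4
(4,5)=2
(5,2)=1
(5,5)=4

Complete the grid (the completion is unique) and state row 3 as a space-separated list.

Row 1, column 5: row 1 has {2, 3, 4} and column 5 has {1, 2, 3, 4}, leaving only 5.
Row 1, column 4: row 1 has {2, 3, 4, 5} and column 4 has {4}, leaving only 1.
Row 2, column 4: row 2 has {2, 3, 4} and column 4 has {1, 4}, leaving only 5.
Row 2, column 3: row 2 has {2, 3, 4, 5} and column 3 has {2, 3}, leaving only 1.
Row 4, column 2: row 4 has {2, 3, 4} and column 2 has {1, 2, 4}, leaving only 5.
Row 3, column 2: row 3 has {1} and column 2 has {1, 2, 4, 5}, leaving only 3.
Row 3, column 4: row 3 has {1, 3} and column 4 has {1, 4, 5}, leaving only 2.
Row 3, column 1: row 3 has {1, 2, 3} and column 1 has {3, 4}, leaving only 5.
Row 3, column 3: row 3 has {1, 2, 3, 5} and column 3 has {1, 2, 3}, leaving only 4.
So row 3 reads: 5 3 4 2 1.

5 3 4 2 1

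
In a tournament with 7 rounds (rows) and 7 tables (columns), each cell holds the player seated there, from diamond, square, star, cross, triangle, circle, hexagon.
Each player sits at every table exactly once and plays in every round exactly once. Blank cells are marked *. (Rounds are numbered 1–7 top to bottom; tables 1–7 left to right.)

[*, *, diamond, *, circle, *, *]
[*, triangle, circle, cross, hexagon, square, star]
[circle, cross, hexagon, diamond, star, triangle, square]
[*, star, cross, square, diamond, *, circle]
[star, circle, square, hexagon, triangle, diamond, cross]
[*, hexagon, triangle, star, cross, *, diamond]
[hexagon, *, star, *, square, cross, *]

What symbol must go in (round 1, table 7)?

Round 1, table 2: round 1 has {diamond, circle} and table 2 has {star, cross, triangle, circle, hexagon}, leaving only square.
Round 1, table 4: round 1 has {diamond, square, circle} and table 4 has {diamond, square, star, cross, hexagon}, leaving only triangle.
Round 1 already has {diamond, square, triangle, circle} and table 7 already has {diamond, square, star, cross, circle}, so round 1, table 7 must be hexagon.

hexagon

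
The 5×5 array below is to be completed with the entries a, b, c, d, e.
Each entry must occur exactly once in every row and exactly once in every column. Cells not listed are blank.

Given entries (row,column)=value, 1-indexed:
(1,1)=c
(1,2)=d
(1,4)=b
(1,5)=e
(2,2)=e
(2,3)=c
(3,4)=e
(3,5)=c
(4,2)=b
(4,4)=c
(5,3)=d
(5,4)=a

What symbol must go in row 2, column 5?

Row 1, column 3: row 1 has {b, c, d, e} and column 3 has {c, d}, leaving only a.
Row 2, column 4: row 2 has {c, e} and column 4 has {a, b, c, e}, leaving only d.
Row 3, column 2: row 3 has {c, e} and column 2 has {b, d, e}, leaving only a.
Row 3, column 3: row 3 has {a, c, e} and column 3 has {a, c, d}, leaving only b.
Row 3, column 1: row 3 has {a, b, c, e} and column 1 has {c}, leaving only d.
Row 4, column 3: row 4 has {b, c} and column 3 has {a, b, c, d}, leaving only e.
Row 4, column 1: row 4 has {b, c, e} and column 1 has {c, d}, leaving only a.
Row 2, column 1: row 2 has {c, d, e} and column 1 has {a, c, d}, leaving only b.
Row 2 already has {b, c, d, e} and column 5 already has {c, e}, so row 2, column 5 must be a.

a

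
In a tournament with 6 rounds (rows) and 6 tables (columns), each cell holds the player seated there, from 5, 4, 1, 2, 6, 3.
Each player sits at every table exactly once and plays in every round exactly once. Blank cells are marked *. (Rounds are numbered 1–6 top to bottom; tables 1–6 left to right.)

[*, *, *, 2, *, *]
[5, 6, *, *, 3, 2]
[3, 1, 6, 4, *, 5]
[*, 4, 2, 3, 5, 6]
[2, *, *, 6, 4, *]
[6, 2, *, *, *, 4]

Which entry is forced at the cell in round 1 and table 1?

Round 2, table 4: round 2 has {5, 2, 6, 3} and table 4 has {4, 2, 6, 3}, leaving only 1.
Round 2, table 3: round 2 has {5, 1, 2, 6, 3} and table 3 has {2, 6}, leaving only 4.
Round 3, table 5: round 3 has {5, 4, 1, 6, 3} and table 5 has {5, 4, 3}, leaving only 2.
Round 4, table 1: round 4 has {5, 4, 2, 6, 3} and table 1 has {5, 2, 6, 3}, leaving only 1.
Round 1 already has {2} and table 1 already has {5, 1, 2, 6, 3}, so round 1, table 1 must be 4.

4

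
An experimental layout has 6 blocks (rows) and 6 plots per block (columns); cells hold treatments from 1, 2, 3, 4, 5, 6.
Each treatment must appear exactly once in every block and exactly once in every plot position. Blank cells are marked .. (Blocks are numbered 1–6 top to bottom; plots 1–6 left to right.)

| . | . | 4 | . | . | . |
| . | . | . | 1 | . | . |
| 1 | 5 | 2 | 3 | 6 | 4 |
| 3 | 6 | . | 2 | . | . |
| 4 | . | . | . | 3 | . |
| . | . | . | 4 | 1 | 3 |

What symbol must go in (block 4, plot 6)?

5

Block 6, plot 2: block 6 has {1, 3, 4} and plot 2 has {5, 6}, leaving only 2.
Block 5, plot 2: block 5 has {3, 4} and plot 2 has {2, 5, 6}, leaving only 1.
Block 1, plot 2: block 1 has {4} and plot 2 has {1, 2, 5, 6}, leaving only 3.
Block 2, plot 2: block 2 has {1} and plot 2 has {1, 2, 3, 5, 6}, leaving only 4.
Block 4, plot 6 is narrowed to {1, 5}.
If it were 1, then block 6, plot 3 would be left with no valid symbol.
So block 4, plot 6 must be 5.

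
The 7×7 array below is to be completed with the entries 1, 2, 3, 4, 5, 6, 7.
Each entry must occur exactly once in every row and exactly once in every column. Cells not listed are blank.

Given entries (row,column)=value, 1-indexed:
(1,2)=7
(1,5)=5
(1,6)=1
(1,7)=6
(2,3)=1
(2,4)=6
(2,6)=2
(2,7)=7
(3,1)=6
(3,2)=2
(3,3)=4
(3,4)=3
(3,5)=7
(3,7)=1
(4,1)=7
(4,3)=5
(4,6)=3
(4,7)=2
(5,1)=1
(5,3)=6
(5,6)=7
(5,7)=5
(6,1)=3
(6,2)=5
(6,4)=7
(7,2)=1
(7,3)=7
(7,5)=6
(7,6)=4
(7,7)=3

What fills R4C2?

Row 3, column 6: row 3 has {1, 2, 3, 4, 6, 7} and column 6 has {1, 2, 3, 4, 7}, leaving only 5.
Row 6, column 3: row 6 has {3, 5, 7} and column 3 has {1, 4, 5, 6, 7}, leaving only 2.
Row 1, column 3: row 1 has {1, 5, 6, 7} and column 3 has {1, 2, 4, 5, 6, 7}, leaving only 3.
Row 6, column 6: row 6 has {2, 3, 5, 7} and column 6 has {1, 2, 3, 4, 5, 7}, leaving only 6.
Row 6, column 7: row 6 has {2, 3, 5, 6, 7} and column 7 has {1, 2, 3, 5, 6, 7}, leaving only 4.
Row 6, column 5: row 6 has {2, 3, 4, 5, 6, 7} and column 5 has {5, 6, 7}, leaving only 1.
Row 4, column 5: row 4 has {2, 3, 5, 7} and column 5 has {1, 5, 6, 7}, leaving only 4.
Row 4 already has {2, 3, 4, 5, 7} and column 2 already has {1, 2, 5, 7}, so row 4, column 2 must be 6.

6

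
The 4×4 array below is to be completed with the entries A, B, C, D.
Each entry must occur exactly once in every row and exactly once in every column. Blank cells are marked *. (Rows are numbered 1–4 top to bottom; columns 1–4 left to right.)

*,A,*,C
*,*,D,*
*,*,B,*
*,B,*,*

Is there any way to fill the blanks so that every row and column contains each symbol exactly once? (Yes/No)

Row 1, column 3: row 1 together with column 3 already contain {A, B, C, D} — every symbol — so nothing can go there. The grid has no valid completion.

No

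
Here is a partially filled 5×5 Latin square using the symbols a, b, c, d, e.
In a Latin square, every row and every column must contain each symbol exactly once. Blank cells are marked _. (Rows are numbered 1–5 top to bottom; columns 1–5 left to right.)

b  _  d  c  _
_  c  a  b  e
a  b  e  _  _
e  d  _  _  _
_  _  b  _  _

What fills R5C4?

Row 1, column 5: row 1 has {b, c, d} and column 5 has {e}, leaving only a.
Row 1, column 2: row 1 has {a, b, c, d} and column 2 has {b, c, d}, leaving only e.
Row 2, column 1: row 2 has {a, b, c, e} and column 1 has {a, b, e}, leaving only d.
Row 3, column 4: row 3 has {a, b, e} and column 4 has {b, c}, leaving only d.
Row 3, column 5: row 3 has {a, b, d, e} and column 5 has {a, e}, leaving only c.
Row 4, column 3: row 4 has {d, e} and column 3 has {a, b, d, e}, leaving only c.
Row 4, column 4: row 4 has {c, d, e} and column 4 has {b, c, d}, leaving only a.
Row 5 already has {b} and column 4 already has {a, b, c, d}, so row 5, column 4 must be e.

e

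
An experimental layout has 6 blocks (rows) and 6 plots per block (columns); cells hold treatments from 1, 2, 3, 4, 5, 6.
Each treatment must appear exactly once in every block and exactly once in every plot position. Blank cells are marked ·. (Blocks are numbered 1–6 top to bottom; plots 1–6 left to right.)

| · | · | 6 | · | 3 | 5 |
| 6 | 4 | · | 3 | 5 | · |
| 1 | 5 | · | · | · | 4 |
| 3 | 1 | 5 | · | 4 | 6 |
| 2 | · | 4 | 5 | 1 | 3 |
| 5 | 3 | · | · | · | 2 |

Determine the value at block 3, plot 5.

2

Block 1, plot 1: block 1 has {3, 5, 6} and plot 1 has {1, 2, 3, 5, 6}, leaving only 4.
Block 1, plot 2: block 1 has {3, 4, 5, 6} and plot 2 has {1, 3, 4, 5}, leaving only 2.
Block 1, plot 4: block 1 has {2, 3, 4, 5, 6} and plot 4 has {3, 5}, leaving only 1.
Block 2, plot 6: block 2 has {3, 4, 5, 6} and plot 6 has {2, 3, 4, 5, 6}, leaving only 1.
Block 2, plot 3: block 2 has {1, 3, 4, 5, 6} and plot 3 has {4, 5, 6}, leaving only 2.
Block 3, plot 3: block 3 has {1, 4, 5} and plot 3 has {2, 4, 5, 6}, leaving only 3.
Block 4, plot 4: block 4 has {1, 3, 4, 5, 6} and plot 4 has {1, 3, 5}, leaving only 2.
Block 3, plot 4: block 3 has {1, 3, 4, 5} and plot 4 has {1, 2, 3, 5}, leaving only 6.
Block 3 already has {1, 3, 4, 5, 6} and plot 5 already has {1, 3, 4, 5}, so block 3, plot 5 must be 2.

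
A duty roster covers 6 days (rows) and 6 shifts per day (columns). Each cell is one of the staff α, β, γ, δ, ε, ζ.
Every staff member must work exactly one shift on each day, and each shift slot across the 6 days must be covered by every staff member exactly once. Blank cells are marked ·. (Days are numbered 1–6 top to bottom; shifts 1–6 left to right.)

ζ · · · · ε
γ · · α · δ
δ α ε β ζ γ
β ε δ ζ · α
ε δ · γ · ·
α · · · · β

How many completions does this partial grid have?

3

Day 1, shift 2: eliminating its day and shift leaves {β, γ}.
Day 1, shift 3: eliminating its day and shift leaves {α, β, γ}.
Day 1, shift 4: eliminating its day and shift leaves {δ}.
Day 1, shift 5: eliminating its day and shift leaves {α, β, γ, δ}.
Day 2, shift 2: eliminating its day and shift leaves {β, ζ}.
Day 2, shift 3: eliminating its day and shift leaves {β, ζ}.
Day 2, shift 5: eliminating its day and shift leaves {β, ε}.
Day 4, shift 5: eliminating its day and shift leaves {γ}.
Day 5, shift 3: eliminating its day and shift leaves {α, β, ζ}.
Day 5, shift 5: eliminating its day and shift leaves {α, β}.
Day 5, shift 6: eliminating its day and shift leaves {ζ}.
Day 6, shift 2: eliminating its day and shift leaves {γ, ζ}.
Day 6, shift 3: eliminating its day and shift leaves {γ, ζ}.
Day 6, shift 4: eliminating its day and shift leaves {δ, ε}.
Day 6, shift 5: eliminating its day and shift leaves {γ, δ, ε}.
Enumerating the assignments across these blanks that avoid any day or shift repeat gives 3 completions.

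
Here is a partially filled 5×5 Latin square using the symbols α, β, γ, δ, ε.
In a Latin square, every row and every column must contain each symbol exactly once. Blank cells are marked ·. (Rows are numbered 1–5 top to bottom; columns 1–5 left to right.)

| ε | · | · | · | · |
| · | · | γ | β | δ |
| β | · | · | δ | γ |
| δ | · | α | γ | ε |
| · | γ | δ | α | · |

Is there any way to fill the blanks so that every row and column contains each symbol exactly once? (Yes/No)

Row 1, column 4: row 1 together with column 4 already contain {α, β, γ, δ, ε} — every symbol — so nothing can go there. The grid has no valid completion.

No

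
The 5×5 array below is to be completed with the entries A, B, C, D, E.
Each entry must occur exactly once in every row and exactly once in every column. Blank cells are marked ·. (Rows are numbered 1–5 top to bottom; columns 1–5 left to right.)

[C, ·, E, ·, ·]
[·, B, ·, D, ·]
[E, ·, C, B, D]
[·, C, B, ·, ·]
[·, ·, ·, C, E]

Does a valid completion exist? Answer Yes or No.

Row 1, column 4: row 1 has {C, E} and column 4 has {B, C, D}, so it must be A.
Row 1, column 2: row 1 has {A, C, E} and column 2 has {B, C}, so it must be D.
Row 1, column 5: row 1 has {A, C, D, E} and column 5 has {D, E}, so it must be B.
Row 2, column 1: row 2 has {B, D} and column 1 has {C, E}, so it must be A.
Now row 2, column 3: row 2 together with column 3 already contain {A, B, C, D, E} — every symbol — so nothing can go there. The grid has no valid completion.

No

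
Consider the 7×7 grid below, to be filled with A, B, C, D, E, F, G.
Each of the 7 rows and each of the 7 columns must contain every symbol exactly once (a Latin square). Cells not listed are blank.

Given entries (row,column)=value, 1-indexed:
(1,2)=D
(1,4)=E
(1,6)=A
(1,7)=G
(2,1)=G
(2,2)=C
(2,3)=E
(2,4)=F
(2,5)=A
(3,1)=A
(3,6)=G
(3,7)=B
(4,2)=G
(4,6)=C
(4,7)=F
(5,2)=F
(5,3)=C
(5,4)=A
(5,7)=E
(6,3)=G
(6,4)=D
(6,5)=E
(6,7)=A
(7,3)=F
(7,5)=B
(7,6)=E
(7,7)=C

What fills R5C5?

G

Row 1, column 3: row 1 has {A, D, E, G} and column 3 has {C, E, F, G}, leaving only B.
Row 2, column 7: row 2 has {A, C, E, F, G} and column 7 has {A, B, C, E, F, G}, leaving only D.
Row 2, column 6: row 2 has {A, C, D, E, F, G} and column 6 has {A, C, E, G}, leaving only B.
Row 3, column 2: row 3 has {A, B, G} and column 2 has {C, D, F, G}, leaving only E.
Row 3, column 3: row 3 has {A, B, E, G} and column 3 has {B, C, E, F, G}, leaving only D.
Row 3, column 4: row 3 has {A, B, D, E, G} and column 4 has {A, D, E, F}, leaving only C.
Row 3, column 5: row 3 has {A, B, C, D, E, G} and column 5 has {A, B, E}, leaving only F.
Row 1, column 5: row 1 has {A, B, D, E, G} and column 5 has {A, B, E, F}, leaving only C.
Row 1, column 1: row 1 has {A, B, C, D, E, G} and column 1 has {A, G}, leaving only F.
Row 4, column 3: row 4 has {C, F, G} and column 3 has {B, C, D, E, F, G}, leaving only A.
Row 4, column 4: row 4 has {A, C, F, G} and column 4 has {A, C, D, E, F}, leaving only B.
Row 4, column 5: row 4 has {A, B, C, F, G} and column 5 has {A, B, C, E, F}, leaving only D.
Row 5 already has {A, C, E, F} and column 5 already has {A, B, C, D, E, F}, so row 5, column 5 must be G.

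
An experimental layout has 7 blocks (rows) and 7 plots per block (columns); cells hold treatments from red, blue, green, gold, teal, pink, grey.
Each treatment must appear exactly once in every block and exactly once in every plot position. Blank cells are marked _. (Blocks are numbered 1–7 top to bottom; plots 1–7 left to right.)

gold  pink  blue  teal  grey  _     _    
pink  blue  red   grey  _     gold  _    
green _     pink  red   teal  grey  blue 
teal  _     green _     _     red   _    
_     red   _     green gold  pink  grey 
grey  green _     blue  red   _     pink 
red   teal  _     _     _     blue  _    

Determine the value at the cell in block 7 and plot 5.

Block 1, plot 6: block 1 has {blue, gold, teal, pink, grey} and plot 6 has {red, blue, gold, pink, grey}, leaving only green.
Block 1, plot 7: block 1 has {blue, green, gold, teal, pink, grey} and plot 7 has {blue, pink, grey}, leaving only red.
Block 2, plot 5: block 2 has {red, blue, gold, pink, grey} and plot 5 has {red, gold, teal, grey}, leaving only green.
Block 7 already has {red, blue, teal} and plot 5 already has {red, green, gold, teal, grey}, so block 7, plot 5 must be pink.

pink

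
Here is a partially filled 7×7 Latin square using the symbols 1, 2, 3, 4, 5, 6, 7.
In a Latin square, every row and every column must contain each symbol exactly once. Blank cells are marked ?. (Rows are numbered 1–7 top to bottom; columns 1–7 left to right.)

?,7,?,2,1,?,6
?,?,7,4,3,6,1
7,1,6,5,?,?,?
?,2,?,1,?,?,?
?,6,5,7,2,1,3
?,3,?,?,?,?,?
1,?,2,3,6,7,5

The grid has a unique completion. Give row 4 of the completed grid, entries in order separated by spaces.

Row 2, column 2: row 2 has {1, 3, 4, 6, 7} and column 2 has {1, 2, 3, 6, 7}, leaving only 5.
Row 2, column 1: row 2 has {1, 3, 4, 5, 6, 7} and column 1 has {1, 7}, leaving only 2.
Row 3, column 5: row 3 has {1, 5, 6, 7} and column 5 has {1, 2, 3, 6}, leaving only 4.
Row 3, column 7: row 3 has {1, 4, 5, 6, 7} and column 7 has {1, 3, 5, 6}, leaving only 2.
Row 3, column 6: row 3 has {1, 2, 4, 5, 6, 7} and column 6 has {1, 6, 7}, leaving only 3.
Row 5, column 1: row 5 has {1, 2, 3, 5, 6, 7} and column 1 has {1, 2, 7}, leaving only 4.
Row 6, column 4: row 6 has {3} and column 4 has {1, 2, 3, 4, 5, 7}, leaving only 6.
Row 6, column 1: row 6 has {3, 6} and column 1 has {1, 2, 4, 7}, leaving only 5.
Row 1, column 1: row 1 has {1, 2, 6, 7} and column 1 has {1, 2, 4, 5, 7}, leaving only 3.
Row 4, column 1: row 4 has {1, 2} and column 1 has {1, 2, 3, 4, 5, 7}, leaving only 6.
Row 1, column 3: row 1 has {1, 2, 3, 6, 7} and column 3 has {2, 5, 6, 7}, leaving only 4.
Row 4, column 3: row 4 has {1, 2, 6} and column 3 has {2, 4, 5, 6, 7}, leaving only 3.
Row 1, column 6: row 1 has {1, 2, 3, 4, 6, 7} and column 6 has {1, 3, 6, 7}, leaving only 5.
Row 4, column 6: row 4 has {1, 2, 3, 6} and column 6 has {1, 3, 5, 6, 7}, leaving only 4.
Row 4, column 7: row 4 has {1, 2, 3, 4, 6} and column 7 has {1, 2, 3, 5, 6}, leaving only 7.
Row 4, column 5: row 4 has {1, 2, 3, 4, 6, 7} and column 5 has {1, 2, 3, 4, 6}, leaving only 5.
So row 4 reads: 6 2 3 1 5 4 7.

6 2 3 1 5 4 7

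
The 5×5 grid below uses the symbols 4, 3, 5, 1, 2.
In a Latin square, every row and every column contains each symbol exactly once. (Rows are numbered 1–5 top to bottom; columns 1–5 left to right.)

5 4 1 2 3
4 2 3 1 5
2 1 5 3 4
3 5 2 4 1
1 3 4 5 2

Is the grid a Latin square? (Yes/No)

Yes

Each row is a permutation of the 5 symbols, and so is each column.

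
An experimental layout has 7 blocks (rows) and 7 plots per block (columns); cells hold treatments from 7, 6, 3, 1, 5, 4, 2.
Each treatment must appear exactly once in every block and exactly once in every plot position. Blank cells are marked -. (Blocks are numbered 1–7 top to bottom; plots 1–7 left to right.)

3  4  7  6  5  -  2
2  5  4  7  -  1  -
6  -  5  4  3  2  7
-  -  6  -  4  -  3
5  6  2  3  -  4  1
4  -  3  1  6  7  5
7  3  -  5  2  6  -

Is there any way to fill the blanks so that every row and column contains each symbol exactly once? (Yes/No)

No

Block 1, plot 6: block 1 together with plot 6 already contain {7, 6, 3, 1, 5, 4, 2} — every symbol — so nothing can go there. The grid has no valid completion.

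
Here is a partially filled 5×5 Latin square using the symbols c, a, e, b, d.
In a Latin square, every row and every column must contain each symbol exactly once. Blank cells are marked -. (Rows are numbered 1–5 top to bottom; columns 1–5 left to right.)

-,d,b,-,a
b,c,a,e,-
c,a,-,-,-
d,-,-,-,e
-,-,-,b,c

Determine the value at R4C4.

Row 1, column 1: row 1 has {a, b, d} and column 1 has {c, b, d}, leaving only e.
Row 1, column 4: row 1 has {a, e, b, d} and column 4 has {e, b}, leaving only c.
Row 4 already has {e, d} and column 4 already has {c, e, b}, so row 4, column 4 must be a.

a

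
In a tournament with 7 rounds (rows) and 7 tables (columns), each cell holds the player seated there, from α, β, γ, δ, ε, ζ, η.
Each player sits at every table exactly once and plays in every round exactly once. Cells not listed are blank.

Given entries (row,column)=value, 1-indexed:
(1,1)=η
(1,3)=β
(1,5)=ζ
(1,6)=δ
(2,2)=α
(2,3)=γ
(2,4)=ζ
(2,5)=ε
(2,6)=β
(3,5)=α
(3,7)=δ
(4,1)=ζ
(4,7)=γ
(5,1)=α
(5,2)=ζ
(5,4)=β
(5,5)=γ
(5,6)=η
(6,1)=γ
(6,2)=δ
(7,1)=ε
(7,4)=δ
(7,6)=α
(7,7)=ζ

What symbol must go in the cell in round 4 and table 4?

Round 2, table 1: round 2 has {α, β, γ, ε, ζ} and table 1 has {α, γ, ε, ζ, η}, leaving only δ.
Round 2, table 7: round 2 has {α, β, γ, δ, ε, ζ} and table 7 has {γ, δ, ζ}, leaving only η.
Round 3, table 1: round 3 has {α, δ} and table 1 has {α, γ, δ, ε, ζ, η}, leaving only β.
Round 4, table 6: round 4 has {γ, ζ} and table 6 has {α, β, δ, η}, leaving only ε.
Round 5, table 7: round 5 has {α, β, γ, ζ, η} and table 7 has {γ, δ, ζ, η}, leaving only ε.
Round 1, table 7: round 1 has {β, δ, ζ, η} and table 7 has {γ, δ, ε, ζ, η}, leaving only α.
Round 5, table 3: round 5 has {α, β, γ, ε, ζ, η} and table 3 has {β, γ}, leaving only δ.
Round 6, table 6: round 6 has {γ, δ} and table 6 has {α, β, δ, ε, η}, leaving only ζ.
Round 3, table 6: round 3 has {α, β, δ} and table 6 has {α, β, δ, ε, ζ, η}, leaving only γ.
Round 6, table 7: round 6 has {γ, δ, ζ} and table 7 has {α, γ, δ, ε, ζ, η}, leaving only β.
Round 6, table 5: round 6 has {β, γ, δ, ζ} and table 5 has {α, γ, ε, ζ}, leaving only η.
Round 7, table 3: round 7 has {α, δ, ε, ζ} and table 3 has {β, γ, δ}, leaving only η.
Round 4, table 3: round 4 has {γ, ε, ζ} and table 3 has {β, γ, δ, η}, leaving only α.
Round 4 already has {α, γ, ε, ζ} and table 4 already has {β, δ, ζ}, so round 4, table 4 must be η.

η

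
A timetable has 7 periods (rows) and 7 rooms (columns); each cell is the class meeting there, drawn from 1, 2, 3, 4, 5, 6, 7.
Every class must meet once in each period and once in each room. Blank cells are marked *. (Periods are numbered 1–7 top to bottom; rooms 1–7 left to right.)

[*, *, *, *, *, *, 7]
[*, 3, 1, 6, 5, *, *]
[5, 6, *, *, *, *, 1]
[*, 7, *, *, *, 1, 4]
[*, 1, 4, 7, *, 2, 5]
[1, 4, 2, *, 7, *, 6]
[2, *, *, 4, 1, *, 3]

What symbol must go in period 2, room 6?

Period 2, room 7: period 2 has {1, 3, 5, 6} and room 7 has {1, 3, 4, 5, 6, 7}, leaving only 2.
Period 7, room 2: period 7 has {1, 2, 3, 4} and room 2 has {1, 3, 4, 6, 7}, leaving only 5.
Period 1, room 2: period 1 has {7} and room 2 has {1, 3, 4, 5, 6, 7}, leaving only 2.
Period 2, room 6 is narrowed to {4, 7}.
If it were 7, then period 3, room 6 would be left with no valid symbol.
So period 2, room 6 must be 4.

4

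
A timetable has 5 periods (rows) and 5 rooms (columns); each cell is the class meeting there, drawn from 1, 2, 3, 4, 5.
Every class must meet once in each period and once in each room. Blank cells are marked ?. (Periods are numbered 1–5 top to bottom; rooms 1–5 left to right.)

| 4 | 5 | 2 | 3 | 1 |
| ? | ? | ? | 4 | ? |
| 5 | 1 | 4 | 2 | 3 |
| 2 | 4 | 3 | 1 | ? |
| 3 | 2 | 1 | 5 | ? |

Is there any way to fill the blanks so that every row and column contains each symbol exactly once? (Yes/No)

Yes

No period or room among the givens repeats a symbol, and propagating forced cells runs into no contradiction.
One valid completion exists (for instance, 4 5 2 3 1 / 1 3 5 4 2 / 5 1 4 2 3 / 2 4 3 1 5 / 3 2 1 5 4).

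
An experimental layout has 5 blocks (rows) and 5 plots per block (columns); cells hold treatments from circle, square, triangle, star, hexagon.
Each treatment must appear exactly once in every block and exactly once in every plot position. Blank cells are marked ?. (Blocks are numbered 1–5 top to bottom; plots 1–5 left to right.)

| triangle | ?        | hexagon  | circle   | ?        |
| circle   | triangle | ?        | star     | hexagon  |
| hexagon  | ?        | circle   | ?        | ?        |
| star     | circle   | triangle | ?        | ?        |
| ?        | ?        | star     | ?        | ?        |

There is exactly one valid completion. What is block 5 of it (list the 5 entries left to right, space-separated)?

square hexagon star triangle circle

Block 5, plot 1: block 5 has {star} and plot 1 has {circle, triangle, star, hexagon}, leaving only square.
Block 5, plot 2: block 5 has {square, star} and plot 2 has {circle, triangle}, leaving only hexagon.
Block 5, plot 4: block 5 has {square, star, hexagon} and plot 4 has {circle, star}, leaving only triangle.
Block 5, plot 5: block 5 has {square, triangle, star, hexagon} and plot 5 has {hexagon}, leaving only circle.
So block 5 reads: square hexagon star triangle circle.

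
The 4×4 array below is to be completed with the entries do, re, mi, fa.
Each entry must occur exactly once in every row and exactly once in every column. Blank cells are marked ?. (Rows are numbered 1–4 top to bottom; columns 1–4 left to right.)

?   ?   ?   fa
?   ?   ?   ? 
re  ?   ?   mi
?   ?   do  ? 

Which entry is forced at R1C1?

do

Row 3, column 3: row 3 has {re, mi} and column 3 has {do}, leaving only fa.
Row 3, column 2: row 3 has {re, mi, fa} and column 2 has {}, leaving only do.
Row 4, column 4: row 4 has {do} and column 4 has {mi, fa}, leaving only re.
Row 2, column 4: row 2 has {} and column 4 has {re, mi, fa}, leaving only do.
Row 1, column 1 is narrowed to {do, mi}.
If it were mi, then row 1, column 3 would be left with no valid symbol.
So row 1, column 1 must be do.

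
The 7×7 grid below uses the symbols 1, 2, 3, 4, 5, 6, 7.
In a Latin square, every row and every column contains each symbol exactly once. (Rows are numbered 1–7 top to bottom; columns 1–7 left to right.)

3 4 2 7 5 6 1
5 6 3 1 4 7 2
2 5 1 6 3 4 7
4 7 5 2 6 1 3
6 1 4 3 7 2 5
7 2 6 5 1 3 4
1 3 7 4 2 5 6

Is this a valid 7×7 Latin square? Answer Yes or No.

Each row is a permutation of the 7 symbols, and so is each column.

Yes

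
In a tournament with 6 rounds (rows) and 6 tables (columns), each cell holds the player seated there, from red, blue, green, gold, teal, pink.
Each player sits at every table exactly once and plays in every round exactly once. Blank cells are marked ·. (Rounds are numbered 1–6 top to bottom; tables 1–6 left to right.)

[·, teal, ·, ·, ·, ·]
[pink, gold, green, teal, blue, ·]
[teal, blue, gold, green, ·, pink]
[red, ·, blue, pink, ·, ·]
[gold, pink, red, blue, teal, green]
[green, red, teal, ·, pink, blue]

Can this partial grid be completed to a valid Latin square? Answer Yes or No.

No round or table among the givens repeats a symbol, and propagating forced cells runs into no contradiction.
One valid completion exists (for instance, blue teal pink red green gold / pink gold green teal blue red / teal blue gold green red pink / red green blue pink gold teal / gold pink red blue teal green / green red teal gold pink blue).

Yes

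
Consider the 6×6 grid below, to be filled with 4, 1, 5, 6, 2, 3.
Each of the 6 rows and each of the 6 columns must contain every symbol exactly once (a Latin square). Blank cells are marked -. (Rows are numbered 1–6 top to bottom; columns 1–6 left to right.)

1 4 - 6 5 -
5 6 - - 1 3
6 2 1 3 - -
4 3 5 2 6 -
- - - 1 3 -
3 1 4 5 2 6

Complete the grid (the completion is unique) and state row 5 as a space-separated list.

2 5 6 1 3 4

Row 5, column 1: row 5 has {1, 3} and column 1 has {4, 1, 5, 6, 3}, leaving only 2.
Row 5, column 2: row 5 has {1, 2, 3} and column 2 has {4, 1, 6, 2, 3}, leaving only 5.
Row 5, column 3: row 5 has {1, 5, 2, 3} and column 3 has {4, 1, 5}, leaving only 6.
Row 5, column 6: row 5 has {1, 5, 6, 2, 3} and column 6 has {6, 3}, leaving only 4.
So row 5 reads: 2 5 6 1 3 4.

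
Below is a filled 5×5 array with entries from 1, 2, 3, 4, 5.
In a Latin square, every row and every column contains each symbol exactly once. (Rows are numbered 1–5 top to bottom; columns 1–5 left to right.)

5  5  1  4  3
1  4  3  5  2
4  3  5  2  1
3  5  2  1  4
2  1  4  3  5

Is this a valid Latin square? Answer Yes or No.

No

Column 2 contains 5 twice (at rows 1 and 4), so it is not a permutation.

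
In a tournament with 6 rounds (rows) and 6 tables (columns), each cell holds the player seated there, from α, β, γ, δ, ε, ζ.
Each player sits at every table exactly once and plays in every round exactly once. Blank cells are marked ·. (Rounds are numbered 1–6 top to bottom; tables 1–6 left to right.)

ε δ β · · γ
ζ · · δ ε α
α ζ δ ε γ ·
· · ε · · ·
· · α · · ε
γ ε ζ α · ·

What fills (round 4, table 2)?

α

Round 1, table 4: round 1 has {β, γ, δ, ε} and table 4 has {α, δ, ε}, leaving only ζ.
Round 1, table 5: round 1 has {β, γ, δ, ε, ζ} and table 5 has {γ, ε}, leaving only α.
Round 2, table 3: round 2 has {α, δ, ε, ζ} and table 3 has {α, β, δ, ε, ζ}, leaving only γ.
Round 2, table 2: round 2 has {α, γ, δ, ε, ζ} and table 2 has {δ, ε, ζ}, leaving only β.
Round 3, table 6: round 3 has {α, γ, δ, ε, ζ} and table 6 has {α, γ, ε}, leaving only β.
Round 5, table 2: round 5 has {α, ε} and table 2 has {β, δ, ε, ζ}, leaving only γ.
Round 4 already has {ε} and table 2 already has {β, γ, δ, ε, ζ}, so round 4, table 2 must be α.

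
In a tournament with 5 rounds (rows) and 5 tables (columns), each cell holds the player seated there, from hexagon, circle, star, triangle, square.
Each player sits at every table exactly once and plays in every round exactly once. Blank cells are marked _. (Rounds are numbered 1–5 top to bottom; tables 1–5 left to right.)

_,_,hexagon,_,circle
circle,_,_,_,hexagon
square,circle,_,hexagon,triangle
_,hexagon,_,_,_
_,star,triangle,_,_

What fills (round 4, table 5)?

Round 3, table 3: round 3 has {hexagon, circle, triangle, square} and table 3 has {hexagon, triangle}, leaving only star.
Round 2, table 3: round 2 has {hexagon, circle} and table 3 has {hexagon, star, triangle}, leaving only square.
Round 2, table 2: round 2 has {hexagon, circle, square} and table 2 has {hexagon, circle, star}, leaving only triangle.
Round 1, table 2: round 1 has {hexagon, circle} and table 2 has {hexagon, circle, star, triangle}, leaving only square.
Round 2, table 4: round 2 has {hexagon, circle, triangle, square} and table 4 has {hexagon}, leaving only star.
Round 1, table 4: round 1 has {hexagon, circle, square} and table 4 has {hexagon, star}, leaving only triangle.
Round 1, table 1: round 1 has {hexagon, circle, triangle, square} and table 1 has {circle, square}, leaving only star.
Round 4, table 1: round 4 has {hexagon} and table 1 has {circle, star, square}, leaving only triangle.
Round 4, table 3: round 4 has {hexagon, triangle} and table 3 has {hexagon, star, triangle, square}, leaving only circle.
Round 4, table 4: round 4 has {hexagon, circle, triangle} and table 4 has {hexagon, star, triangle}, leaving only square.
Round 4 already has {hexagon, circle, triangle, square} and table 5 already has {hexagon, circle, triangle}, so round 4, table 5 must be star.

star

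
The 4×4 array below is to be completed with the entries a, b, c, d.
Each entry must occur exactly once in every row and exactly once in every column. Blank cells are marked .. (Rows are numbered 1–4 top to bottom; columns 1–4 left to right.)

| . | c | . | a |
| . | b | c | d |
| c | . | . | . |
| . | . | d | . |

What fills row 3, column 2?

Row 1, column 3: row 1 has {a, c} and column 3 has {c, d}, leaving only b.
Row 1, column 1: row 1 has {a, b, c} and column 1 has {c}, leaving only d.
Row 2, column 1: row 2 has {b, c, d} and column 1 has {c, d}, leaving only a.
Row 3, column 3: row 3 has {c} and column 3 has {b, c, d}, leaving only a.
Row 3 already has {a, c} and column 2 already has {b, c}, so row 3, column 2 must be d.

d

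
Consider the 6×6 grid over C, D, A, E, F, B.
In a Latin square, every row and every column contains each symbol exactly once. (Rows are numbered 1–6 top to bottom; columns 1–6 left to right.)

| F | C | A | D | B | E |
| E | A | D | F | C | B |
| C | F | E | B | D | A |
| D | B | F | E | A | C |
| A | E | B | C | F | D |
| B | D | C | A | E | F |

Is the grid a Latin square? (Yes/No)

Yes

Each row is a permutation of the 6 symbols, and so is each column.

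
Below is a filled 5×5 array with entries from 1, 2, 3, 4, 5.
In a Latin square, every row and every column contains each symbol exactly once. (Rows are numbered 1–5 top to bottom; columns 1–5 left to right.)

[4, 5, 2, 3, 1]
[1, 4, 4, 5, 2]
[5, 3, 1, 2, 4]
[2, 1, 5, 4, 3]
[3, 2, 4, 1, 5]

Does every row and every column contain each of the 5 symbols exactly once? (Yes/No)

Row 2 contains 4 twice (at columns 2 and 3), so it is not a permutation.

No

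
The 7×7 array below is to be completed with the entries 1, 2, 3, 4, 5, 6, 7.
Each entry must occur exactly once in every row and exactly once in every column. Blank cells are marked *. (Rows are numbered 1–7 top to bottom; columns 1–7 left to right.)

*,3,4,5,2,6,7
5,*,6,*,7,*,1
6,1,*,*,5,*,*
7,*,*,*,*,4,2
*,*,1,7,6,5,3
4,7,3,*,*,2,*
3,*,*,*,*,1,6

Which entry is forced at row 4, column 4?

1

Row 1, column 1: row 1 has {2, 3, 4, 5, 6, 7} and column 1 has {3, 4, 5, 6, 7}, leaving only 1.
Row 2, column 6: row 2 has {1, 5, 6, 7} and column 6 has {1, 2, 4, 5, 6}, leaving only 3.
Row 3, column 6: row 3 has {1, 5, 6} and column 6 has {1, 2, 3, 4, 5, 6}, leaving only 7.
Row 3, column 3: row 3 has {1, 5, 6, 7} and column 3 has {1, 3, 4, 6}, leaving only 2.
Row 3, column 7: row 3 has {1, 2, 5, 6, 7} and column 7 has {1, 2, 3, 6, 7}, leaving only 4.
Row 3, column 4: row 3 has {1, 2, 4, 5, 6, 7} and column 4 has {5, 7}, leaving only 3.
Row 4, column 3: row 4 has {2, 4, 7} and column 3 has {1, 2, 3, 4, 6}, leaving only 5.
Row 4, column 2: row 4 has {2, 4, 5, 7} and column 2 has {1, 3, 7}, leaving only 6.
Row 4 already has {2, 4, 5, 6, 7} and column 4 already has {3, 5, 7}, so row 4, column 4 must be 1.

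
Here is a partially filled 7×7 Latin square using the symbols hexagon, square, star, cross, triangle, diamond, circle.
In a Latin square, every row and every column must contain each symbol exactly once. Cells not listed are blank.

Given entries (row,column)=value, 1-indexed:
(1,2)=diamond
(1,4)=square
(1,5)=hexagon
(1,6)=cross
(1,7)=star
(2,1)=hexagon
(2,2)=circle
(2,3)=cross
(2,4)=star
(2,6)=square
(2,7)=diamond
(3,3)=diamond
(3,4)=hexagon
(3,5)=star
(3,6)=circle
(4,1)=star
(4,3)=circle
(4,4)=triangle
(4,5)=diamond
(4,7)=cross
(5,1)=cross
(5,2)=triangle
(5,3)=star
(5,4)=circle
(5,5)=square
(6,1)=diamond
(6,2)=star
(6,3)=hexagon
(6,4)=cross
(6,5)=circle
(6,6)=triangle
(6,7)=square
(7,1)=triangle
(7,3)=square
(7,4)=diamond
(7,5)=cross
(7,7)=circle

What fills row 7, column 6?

star

Row 1, column 1: row 1 has {hexagon, square, star, cross, diamond} and column 1 has {hexagon, star, cross, triangle, diamond}, leaving only circle.
Row 1, column 3: row 1 has {hexagon, square, star, cross, diamond, circle} and column 3 has {hexagon, square, star, cross, diamond, circle}, leaving only triangle.
Row 2, column 5: row 2 has {hexagon, square, star, cross, diamond, circle} and column 5 has {hexagon, square, star, cross, diamond, circle}, leaving only triangle.
Row 3, column 1: row 3 has {hexagon, star, diamond, circle} and column 1 has {hexagon, star, cross, triangle, diamond, circle}, leaving only square.
Row 3, column 2: row 3 has {hexagon, square, star, diamond, circle} and column 2 has {star, triangle, diamond, circle}, leaving only cross.
Row 3, column 7: row 3 has {hexagon, square, star, cross, diamond, circle} and column 7 has {square, star, cross, diamond, circle}, leaving only triangle.
Row 4, column 6: row 4 has {star, cross, triangle, diamond, circle} and column 6 has {square, cross, triangle, circle}, leaving only hexagon.
Row 7 already has {square, cross, triangle, diamond, circle} and column 6 already has {hexagon, square, cross, triangle, circle}, so row 7, column 6 must be star.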